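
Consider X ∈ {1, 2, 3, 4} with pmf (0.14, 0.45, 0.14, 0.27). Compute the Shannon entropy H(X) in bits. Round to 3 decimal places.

1.823 bits

H(X) = −Σ p·log₂ p.
  −(0.14)·log₂(0.14) = 0.3971
  −(0.45)·log₂(0.45) = 0.5184
  −(0.14)·log₂(0.14) = 0.3971
  −(0.27)·log₂(0.27) = 0.5100
Sum: 0.3971 + 0.5184 + 0.3971 + 0.5100 = 1.823 bits.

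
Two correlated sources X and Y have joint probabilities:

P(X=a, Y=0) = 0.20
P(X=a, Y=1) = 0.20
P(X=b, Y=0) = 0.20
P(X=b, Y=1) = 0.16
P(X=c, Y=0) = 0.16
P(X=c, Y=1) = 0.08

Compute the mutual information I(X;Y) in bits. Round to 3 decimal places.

Marginals: p(X) = (0.4000, 0.3600, 0.2400), p(Y) = (0.5600, 0.4400).
I(X;Y) = Σ p(x,y)·log₂[p(x,y)/(p(x)p(y))].
  (a,0): 0.20·log₂(0.8929) = -0.0327
  (a,1): 0.20·log₂(1.1364) = 0.0369
  (b,0): 0.20·log₂(0.9921) = -0.0023
  (b,1): 0.16·log₂(1.0101) = 0.0023
  (c,0): 0.16·log₂(1.1905) = 0.0402
  (c,1): 0.08·log₂(0.7576) = -0.0320
Sum = 0.012 bits.

0.012 bits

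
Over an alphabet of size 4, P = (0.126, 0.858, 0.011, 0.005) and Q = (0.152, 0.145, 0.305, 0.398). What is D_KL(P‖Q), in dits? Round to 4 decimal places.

D(P‖Q) = Σ p·log₁₀(p/q).
  0.126·log₁₀(0.126/0.152) = -0.01027
  0.858·log₁₀(0.858/0.145) = 0.66248
  0.011·log₁₀(0.011/0.305) = -0.01587
  0.005·log₁₀(0.005/0.398) = -0.00950
D(P‖Q) = 0.6268 dits.

0.6268 dits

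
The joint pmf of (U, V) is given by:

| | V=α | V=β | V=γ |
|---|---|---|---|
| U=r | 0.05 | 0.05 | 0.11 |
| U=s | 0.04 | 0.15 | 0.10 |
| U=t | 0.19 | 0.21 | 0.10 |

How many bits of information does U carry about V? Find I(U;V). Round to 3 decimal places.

0.085 bits

Marginals: p(U) = (0.2100, 0.2900, 0.5000), p(V) = (0.2800, 0.4100, 0.3100).
I(U;V) = Σ p(x,y)·log₂[p(x,y)/(p(x)p(y))].
  (r,α): 0.05·log₂(0.8503) = -0.0117
  (r,β): 0.05·log₂(0.5807) = -0.0392
  (r,γ): 0.11·log₂(1.6897) = 0.0832
  (s,α): 0.04·log₂(0.4926) = -0.0409
  (s,β): 0.15·log₂(1.2616) = 0.0503
  (s,γ): 0.10·log₂(1.1123) = 0.0154
  (t,α): 0.19·log₂(1.3571) = 0.0837
  (t,β): 0.21·log₂(1.0244) = 0.0073
  (t,γ): 0.10·log₂(0.6452) = -0.0632
Sum = 0.085 bits.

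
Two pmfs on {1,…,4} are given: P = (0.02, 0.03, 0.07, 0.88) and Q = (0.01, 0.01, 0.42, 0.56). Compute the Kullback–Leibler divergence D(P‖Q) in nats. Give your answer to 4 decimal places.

D(P‖Q) = Σ p·ln(p/q).
  0.02·ln(0.02/0.01) = 0.01386
  0.03·ln(0.03/0.01) = 0.03296
  0.07·ln(0.07/0.42) = -0.12542
  0.88·ln(0.88/0.56) = 0.39775
D(P‖Q) = 0.3191 nats.

0.3191 nats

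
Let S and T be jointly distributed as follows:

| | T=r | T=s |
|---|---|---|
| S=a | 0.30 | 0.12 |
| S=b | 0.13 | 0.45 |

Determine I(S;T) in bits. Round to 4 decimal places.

Marginals: p(S) = (0.4200, 0.5800), p(T) = (0.4300, 0.5700).
I(S;T) = H(S) + H(T) − H(S,T).
H(S) = 0.9815, H(T) = 0.9858, H(S,T) = 1.7892.
I(S;T) = 0.9815 + 0.9858 − 1.7892 = 0.1781 bits.

0.1781 bits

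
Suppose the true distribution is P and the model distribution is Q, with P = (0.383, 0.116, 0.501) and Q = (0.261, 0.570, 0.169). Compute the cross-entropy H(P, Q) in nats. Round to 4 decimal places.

H(P,Q) = −Σ p·ln q.
  −0.383·ln(0.261) = 0.51446
  −0.116·ln(0.570) = 0.06521
  −0.501·ln(0.169) = 0.89071
H(P,Q) = 1.4704 nats.

1.4704 nats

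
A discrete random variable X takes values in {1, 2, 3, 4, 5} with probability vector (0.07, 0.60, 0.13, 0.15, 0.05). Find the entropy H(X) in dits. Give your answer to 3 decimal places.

0.518 dits

H(X) = −Σ p·log₁₀ p.
  −(0.07)·log₁₀(0.07) = 0.0808
  −(0.60)·log₁₀(0.60) = 0.1331
  −(0.13)·log₁₀(0.13) = 0.1152
  −(0.15)·log₁₀(0.15) = 0.1236
  −(0.05)·log₁₀(0.05) = 0.0651
Sum: 0.0808 + 0.1331 + 0.1152 + 0.1236 + 0.0651 = 0.518 dits.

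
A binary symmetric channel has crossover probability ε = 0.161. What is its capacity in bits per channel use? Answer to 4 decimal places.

Binary symmetric channel: C = 1 − h₂(ε) where h₂ is the binary entropy function.
h₂(0.161) = −0.161·log₂0.161 − 0.839·log₂0.839 = 0.6367.
C = 1 − 0.6367 = 0.3633 bits per channel use.

0.3633 bits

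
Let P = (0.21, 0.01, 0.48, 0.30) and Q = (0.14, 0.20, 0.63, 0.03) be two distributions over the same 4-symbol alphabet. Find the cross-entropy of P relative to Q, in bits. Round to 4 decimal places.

H(P,Q) = −Σ p·log₂ q.
  −0.21·log₂(0.14) = 0.59567
  −0.01·log₂(0.20) = 0.02322
  −0.48·log₂(0.63) = 0.31996
  −0.30·log₂(0.03) = 1.51767
H(P,Q) = 2.4565 bits.

2.4565 bits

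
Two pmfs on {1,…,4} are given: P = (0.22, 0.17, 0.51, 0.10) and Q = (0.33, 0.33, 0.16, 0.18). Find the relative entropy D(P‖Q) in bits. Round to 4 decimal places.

D(P‖Q) = Σ p·log₂(p/q).
  0.22·log₂(0.22/0.33) = -0.12869
  0.17·log₂(0.17/0.33) = -0.16268
  0.51·log₂(0.51/0.16) = 0.85294
  0.10·log₂(0.10/0.18) = -0.08480
D(P‖Q) = 0.4768 bits.

0.4768 bits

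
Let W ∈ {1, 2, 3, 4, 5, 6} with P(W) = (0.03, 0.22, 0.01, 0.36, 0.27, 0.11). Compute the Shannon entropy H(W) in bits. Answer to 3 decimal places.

H(W) = −Σ p·log₂ p.
  −(0.03)·log₂(0.03) = 0.1518
  −(0.22)·log₂(0.22) = 0.4806
  −(0.01)·log₂(0.01) = 0.0664
  −(0.36)·log₂(0.36) = 0.5306
  −(0.27)·log₂(0.27) = 0.5100
  −(0.11)·log₂(0.11) = 0.3503
Sum: 0.1518 + 0.4806 + 0.0664 + 0.5306 + 0.5100 + 0.3503 = 2.090 bits.

2.090 bits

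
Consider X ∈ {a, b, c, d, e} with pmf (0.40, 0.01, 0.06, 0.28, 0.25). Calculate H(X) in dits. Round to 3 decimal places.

H(X) = −Σ p·log₁₀ p.
  −(0.40)·log₁₀(0.40) = 0.1592
  −(0.01)·log₁₀(0.01) = 0.0200
  −(0.06)·log₁₀(0.06) = 0.0733
  −(0.28)·log₁₀(0.28) = 0.1548
  −(0.25)·log₁₀(0.25) = 0.1505
Sum: 0.1592 + 0.0200 + 0.0733 + 0.1548 + 0.1505 = 0.558 dits.

0.558 dits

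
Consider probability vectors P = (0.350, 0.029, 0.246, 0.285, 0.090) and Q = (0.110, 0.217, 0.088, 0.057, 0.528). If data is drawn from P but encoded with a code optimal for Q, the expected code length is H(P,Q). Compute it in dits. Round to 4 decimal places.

0.9940 dits

H(P,Q) = −Σ p·log₁₀ q.
  −0.350·log₁₀(0.110) = 0.33551
  −0.029·log₁₀(0.217) = 0.01924
  −0.246·log₁₀(0.088) = 0.25966
  −0.285·log₁₀(0.057) = 0.35458
  −0.090·log₁₀(0.528) = 0.02496
H(P,Q) = 0.9940 dits.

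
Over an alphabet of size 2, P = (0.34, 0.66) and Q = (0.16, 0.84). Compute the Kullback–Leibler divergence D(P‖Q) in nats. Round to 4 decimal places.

0.0971 nats

D(P‖Q) = Σ p·ln(p/q).
  0.34·ln(0.34/0.16) = 0.25628
  0.66·ln(0.66/0.84) = -0.15917
D(P‖Q) = 0.0971 nats.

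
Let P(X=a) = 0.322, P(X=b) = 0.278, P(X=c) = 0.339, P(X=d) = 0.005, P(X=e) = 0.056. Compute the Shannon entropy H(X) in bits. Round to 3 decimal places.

1.840 bits

H(X) = −Σ p·log₂ p.
  −(0.322)·log₂(0.322) = 0.5264
  −(0.278)·log₂(0.278) = 0.5134
  −(0.339)·log₂(0.339) = 0.5291
  −(0.005)·log₂(0.005) = 0.0382
  −(0.056)·log₂(0.056) = 0.2329
Sum: 0.5264 + 0.5134 + 0.5291 + 0.0382 + 0.2329 = 1.840 bits.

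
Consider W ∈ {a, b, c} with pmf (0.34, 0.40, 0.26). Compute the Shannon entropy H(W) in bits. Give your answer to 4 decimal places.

1.5632 bits

H(W) = −Σ p·log₂ p.
  −(0.34)·log₂(0.34) = 0.52917
  −(0.40)·log₂(0.40) = 0.52877
  −(0.26)·log₂(0.26) = 0.50529
Sum: 0.52917 + 0.52877 + 0.50529 = 1.5632 bits.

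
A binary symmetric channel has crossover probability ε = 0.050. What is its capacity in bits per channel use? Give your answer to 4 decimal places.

0.7136 bits

Binary symmetric channel: C = 1 − h₂(ε) where h₂ is the binary entropy function.
h₂(0.050) = −0.050·log₂0.050 − 0.950·log₂0.950 = 0.2864.
C = 1 − 0.2864 = 0.7136 bits per channel use.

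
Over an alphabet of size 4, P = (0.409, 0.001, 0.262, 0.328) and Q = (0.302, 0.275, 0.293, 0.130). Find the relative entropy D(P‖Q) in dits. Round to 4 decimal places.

0.1705 dits

D(P‖Q) = Σ p·log₁₀(p/q).
  0.409·log₁₀(0.409/0.302) = 0.05387
  0.001·log₁₀(0.001/0.275) = -0.00244
  0.262·log₁₀(0.262/0.293) = -0.01272
  0.328·log₁₀(0.328/0.130) = 0.13183
D(P‖Q) = 0.1705 dits.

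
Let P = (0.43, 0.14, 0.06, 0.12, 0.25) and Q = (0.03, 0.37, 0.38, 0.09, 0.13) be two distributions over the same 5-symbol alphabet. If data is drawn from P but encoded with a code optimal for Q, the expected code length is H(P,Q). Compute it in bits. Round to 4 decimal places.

H(P,Q) = −Σ p·log₂ q.
  −0.43·log₂(0.03) = 2.17532
  −0.14·log₂(0.37) = 0.20082
  −0.06·log₂(0.38) = 0.08376
  −0.12·log₂(0.09) = 0.41687
  −0.25·log₂(0.13) = 0.73585
H(P,Q) = 3.6126 bits.

3.6126 bits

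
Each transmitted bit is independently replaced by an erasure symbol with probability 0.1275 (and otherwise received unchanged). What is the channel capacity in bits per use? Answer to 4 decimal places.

0.8725 bits

Binary erasure channel: capacity C = 1 − ε.
C = 1 − 0.1275 = 0.8725 bits per channel use.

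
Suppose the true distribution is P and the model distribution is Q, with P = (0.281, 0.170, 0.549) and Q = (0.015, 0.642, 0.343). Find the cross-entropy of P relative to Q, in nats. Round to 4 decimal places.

1.8429 nats

H(P,Q) = −Σ p·ln q.
  −0.281·ln(0.015) = 1.18012
  −0.170·ln(0.642) = 0.07534
  −0.549·ln(0.343) = 0.58744
H(P,Q) = 1.8429 nats.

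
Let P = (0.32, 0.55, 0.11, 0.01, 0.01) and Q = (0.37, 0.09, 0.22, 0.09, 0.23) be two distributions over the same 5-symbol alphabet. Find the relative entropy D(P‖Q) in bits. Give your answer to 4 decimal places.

1.1823 bits

D(P‖Q) = Σ p·log₂(p/q).
  0.32·log₂(0.32/0.37) = -0.06703
  0.55·log₂(0.55/0.09) = 1.43629
  0.11·log₂(0.11/0.22) = -0.11000
  0.01·log₂(0.01/0.09) = -0.03170
  0.01·log₂(0.01/0.23) = -0.04524
D(P‖Q) = 1.1823 bits.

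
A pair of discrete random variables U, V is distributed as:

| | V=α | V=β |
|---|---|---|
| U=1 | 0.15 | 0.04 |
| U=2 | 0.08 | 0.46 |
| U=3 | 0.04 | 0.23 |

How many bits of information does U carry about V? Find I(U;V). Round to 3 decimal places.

0.210 bits

Marginals: p(U) = (0.1900, 0.5400, 0.2700), p(V) = (0.2700, 0.7300).
I(U;V) = H(U) + H(V) − H(U,V).
H(U) = 1.4453, H(V) = 0.8415, H(U,V) = 2.0766.
I(U;V) = 1.4453 + 0.8415 − 2.0766 = 0.210 bits.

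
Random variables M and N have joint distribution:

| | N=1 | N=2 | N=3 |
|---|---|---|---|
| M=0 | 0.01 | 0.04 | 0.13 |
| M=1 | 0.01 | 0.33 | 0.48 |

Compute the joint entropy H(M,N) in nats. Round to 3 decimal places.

H(M,N) = −Σ p(x,y)·ln p(x,y) over all 6 cells.
  cell (0,1): −0.01·ln0.01 = 0.0461
  cell (0,2): −0.04·ln0.04 = 0.1288
  cell (0,3): −0.13·ln0.13 = 0.2652
  cell (1,1): −0.01·ln0.01 = 0.0461
  cell (1,2): −0.33·ln0.33 = 0.3659
  cell (1,3): −0.48·ln0.48 = 0.3523
Sum = 1.204 nats.

1.204 nats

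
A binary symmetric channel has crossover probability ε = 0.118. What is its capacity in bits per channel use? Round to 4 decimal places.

0.4764 bits

Binary symmetric channel: C = 1 − h₂(ε) where h₂ is the binary entropy function.
h₂(0.118) = −0.118·log₂0.118 − 0.882·log₂0.882 = 0.5236.
C = 1 − 0.5236 = 0.4764 bits per channel use.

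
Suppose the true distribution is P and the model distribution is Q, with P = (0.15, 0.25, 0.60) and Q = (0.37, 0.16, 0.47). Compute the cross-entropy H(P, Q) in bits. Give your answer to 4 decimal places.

1.5297 bits

H(P,Q) = −Σ p·log₂ q.
  −0.15·log₂(0.37) = 0.21516
  −0.25·log₂(0.16) = 0.66096
  −0.60·log₂(0.47) = 0.65356
H(P,Q) = 1.5297 bits.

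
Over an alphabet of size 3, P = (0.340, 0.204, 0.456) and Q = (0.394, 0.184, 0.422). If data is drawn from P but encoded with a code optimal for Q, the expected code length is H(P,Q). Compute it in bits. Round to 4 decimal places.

1.5227 bits

H(P,Q) = −Σ p·log₂ q.
  −0.340·log₂(0.394) = 0.45687
  −0.204·log₂(0.184) = 0.49821
  −0.456·log₂(0.422) = 0.56758
H(P,Q) = 1.5227 bits.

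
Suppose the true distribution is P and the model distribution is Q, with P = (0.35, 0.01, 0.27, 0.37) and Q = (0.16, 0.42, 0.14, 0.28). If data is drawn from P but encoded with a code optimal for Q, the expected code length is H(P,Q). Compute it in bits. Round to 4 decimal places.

H(P,Q) = −Σ p·log₂ q.
  −0.35·log₂(0.16) = 0.92535
  −0.01·log₂(0.42) = 0.01252
  −0.27·log₂(0.14) = 0.76586
  −0.37·log₂(0.28) = 0.67951
H(P,Q) = 2.3832 bits.

2.3832 bits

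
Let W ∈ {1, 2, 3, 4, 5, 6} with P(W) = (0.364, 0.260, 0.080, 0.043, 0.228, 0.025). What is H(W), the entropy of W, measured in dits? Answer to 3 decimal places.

H(W) = −Σ p·log₁₀ p.
  −(0.364)·log₁₀(0.364) = 0.1598
  −(0.260)·log₁₀(0.260) = 0.1521
  −(0.080)·log₁₀(0.080) = 0.0878
  −(0.043)·log₁₀(0.043) = 0.0588
  −(0.228)·log₁₀(0.228) = 0.1464
  −(0.025)·log₁₀(0.025) = 0.0401
Sum: 0.1598 + 0.1521 + 0.0878 + 0.0588 + 0.1464 + 0.0401 = 0.645 dits.

0.645 dits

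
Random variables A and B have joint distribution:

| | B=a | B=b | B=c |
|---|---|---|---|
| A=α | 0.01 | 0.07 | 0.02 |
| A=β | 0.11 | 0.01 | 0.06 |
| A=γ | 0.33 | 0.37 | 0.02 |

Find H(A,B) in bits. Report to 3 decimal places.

2.280 bits

H(A,B) = −Σ p(x,y)·log₂ p(x,y) over all 9 cells.
  cell (α,a): −0.01·log₂0.01 = 0.0664
  cell (α,b): −0.07·log₂0.07 = 0.2686
  cell (α,c): −0.02·log₂0.02 = 0.1129
  cell (β,a): −0.11·log₂0.11 = 0.3503
  cell (β,b): −0.01·log₂0.01 = 0.0664
  cell (β,c): −0.06·log₂0.06 = 0.2435
  cell (γ,a): −0.33·log₂0.33 = 0.5278
  cell (γ,b): −0.37·log₂0.37 = 0.5307
  cell (γ,c): −0.02·log₂0.02 = 0.1129
Sum = 2.280 bits.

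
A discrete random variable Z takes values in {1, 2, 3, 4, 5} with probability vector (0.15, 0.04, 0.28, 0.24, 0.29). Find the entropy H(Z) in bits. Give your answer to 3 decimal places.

2.123 bits

H(Z) = −Σ p·log₂ p.
  −(0.15)·log₂(0.15) = 0.4105
  −(0.04)·log₂(0.04) = 0.1858
  −(0.28)·log₂(0.28) = 0.5142
  −(0.24)·log₂(0.24) = 0.4941
  −(0.29)·log₂(0.29) = 0.5179
Sum: 0.4105 + 0.1858 + 0.5142 + 0.4941 + 0.5179 = 2.123 bits.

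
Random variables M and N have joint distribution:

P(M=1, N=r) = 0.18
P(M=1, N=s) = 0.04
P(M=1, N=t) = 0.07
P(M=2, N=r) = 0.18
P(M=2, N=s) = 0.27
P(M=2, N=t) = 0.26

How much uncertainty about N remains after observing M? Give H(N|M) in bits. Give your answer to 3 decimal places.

1.492 bits

Marginals: p(M) = (0.2900, 0.7100), p(N) = (0.3600, 0.3100, 0.3300).
H(N|M) = Σ p(M) · H(N|M=·).
  M=1: p=0.2900, H(N|M=1) = 1.3163
  M=2: p=0.7100, H(N|M=2) = 1.5631
Weighted sum = 1.492 bits.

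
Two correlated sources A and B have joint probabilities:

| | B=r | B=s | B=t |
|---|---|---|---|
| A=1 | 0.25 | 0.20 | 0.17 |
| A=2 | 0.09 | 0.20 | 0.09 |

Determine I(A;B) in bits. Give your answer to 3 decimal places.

0.033 bits

Marginals: p(A) = (0.6200, 0.3800), p(B) = (0.3400, 0.4000, 0.2600).
I(A;B) = Σ p(x,y)·log₂[p(x,y)/(p(x)p(y))].
  (1,r): 0.25·log₂(1.1860) = 0.0615
  (1,s): 0.20·log₂(0.8065) = -0.0621
  (1,t): 0.17·log₂(1.0546) = 0.0130
  (2,r): 0.09·log₂(0.6966) = -0.0469
  (2,s): 0.20·log₂(1.3158) = 0.0792
  (2,t): 0.09·log₂(0.9109) = -0.0121
Sum = 0.033 bits.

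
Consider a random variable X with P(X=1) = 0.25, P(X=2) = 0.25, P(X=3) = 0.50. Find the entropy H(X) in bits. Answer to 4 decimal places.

1.5000 bits

H(X) = −Σ p·log₂ p.
  −(0.25)·log₂(0.25) = 0.50000
  −(0.25)·log₂(0.25) = 0.50000
  −(0.50)·log₂(0.50) = 0.50000
Sum: 0.50000 + 0.50000 + 0.50000 = 1.5000 bits.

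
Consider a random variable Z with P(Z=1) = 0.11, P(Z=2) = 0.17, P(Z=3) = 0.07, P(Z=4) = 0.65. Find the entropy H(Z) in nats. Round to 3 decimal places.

1.010 nats

H(Z) = −Σ p·ln p.
  −(0.11)·ln(0.11) = 0.2428
  −(0.17)·ln(0.17) = 0.3012
  −(0.07)·ln(0.07) = 0.1861
  −(0.65)·ln(0.65) = 0.2800
Sum: 0.2428 + 0.3012 + 0.1861 + 0.2800 = 1.010 nats.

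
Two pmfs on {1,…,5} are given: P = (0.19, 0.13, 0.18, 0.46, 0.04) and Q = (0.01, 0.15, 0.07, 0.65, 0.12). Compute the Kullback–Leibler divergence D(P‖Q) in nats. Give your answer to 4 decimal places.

0.5079 nats

D(P‖Q) = Σ p·ln(p/q).
  0.19·ln(0.19/0.01) = 0.55944
  0.13·ln(0.13/0.15) = -0.01860
  0.18·ln(0.18/0.07) = 0.17000
  0.46·ln(0.46/0.65) = -0.15904
  0.04·ln(0.04/0.12) = -0.04394
D(P‖Q) = 0.5079 nats.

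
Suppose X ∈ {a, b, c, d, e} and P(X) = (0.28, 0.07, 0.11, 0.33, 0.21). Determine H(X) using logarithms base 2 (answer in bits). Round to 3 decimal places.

H(X) = −Σ p·log₂ p.
  −(0.28)·log₂(0.28) = 0.5142
  −(0.07)·log₂(0.07) = 0.2686
  −(0.11)·log₂(0.11) = 0.3503
  −(0.33)·log₂(0.33) = 0.5278
  −(0.21)·log₂(0.21) = 0.4728
Sum: 0.5142 + 0.2686 + 0.3503 + 0.5278 + 0.4728 = 2.134 bits.

2.134 bits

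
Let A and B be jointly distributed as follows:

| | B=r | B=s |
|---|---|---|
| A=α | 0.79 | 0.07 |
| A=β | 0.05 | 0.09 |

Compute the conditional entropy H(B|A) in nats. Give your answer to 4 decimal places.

Chain rule: H(B|A) = H(A,B) − H(A).
Marginals: p(A) = (0.8600, 0.1400), p(B) = (0.8400, 0.1600).
H(A,B) = 0.7389 nats; H(A) = 0.4050 nats.
H(B|A) = 0.7389 − 0.4050 = 0.3339 nats.

0.3339 nats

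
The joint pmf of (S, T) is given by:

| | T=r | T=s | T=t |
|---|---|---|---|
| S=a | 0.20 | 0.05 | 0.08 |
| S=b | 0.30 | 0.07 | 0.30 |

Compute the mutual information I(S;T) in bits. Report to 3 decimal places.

0.030 bits

Marginals: p(S) = (0.3300, 0.6700), p(T) = (0.5000, 0.1200, 0.3800).
I(S;T) = Σ p(x,y)·log₂[p(x,y)/(p(x)p(y))].
  (a,r): 0.20·log₂(1.2121) = 0.0555
  (a,s): 0.05·log₂(1.2626) = 0.0168
  (a,t): 0.08·log₂(0.6380) = -0.0519
  (b,r): 0.30·log₂(0.8955) = -0.0478
  (b,s): 0.07·log₂(0.8706) = -0.0140
  (b,t): 0.30·log₂(1.1783) = 0.0710
Sum = 0.030 bits.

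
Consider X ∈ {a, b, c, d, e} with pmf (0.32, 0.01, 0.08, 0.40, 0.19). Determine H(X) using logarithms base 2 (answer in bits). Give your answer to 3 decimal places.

H(X) = −Σ p·log₂ p.
  −(0.32)·log₂(0.32) = 0.5260
  −(0.01)·log₂(0.01) = 0.0664
  −(0.08)·log₂(0.08) = 0.2915
  −(0.40)·log₂(0.40) = 0.5288
  −(0.19)·log₂(0.19) = 0.4552
Sum: 0.5260 + 0.0664 + 0.2915 + 0.5288 + 0.4552 = 1.868 bits.

1.868 bits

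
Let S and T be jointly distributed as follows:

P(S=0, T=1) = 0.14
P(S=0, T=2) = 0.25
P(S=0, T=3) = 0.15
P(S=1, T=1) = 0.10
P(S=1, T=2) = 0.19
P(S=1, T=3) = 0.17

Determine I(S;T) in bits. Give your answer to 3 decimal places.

Marginals: p(S) = (0.5400, 0.4600), p(T) = (0.2400, 0.4400, 0.3200).
I(S;T) = H(S) + H(T) − H(S,T).
H(S) = 0.9954, H(T) = 1.5413, H(S,T) = 2.5297.
I(S;T) = 0.9954 + 1.5413 − 2.5297 = 0.007 bits.

0.007 bits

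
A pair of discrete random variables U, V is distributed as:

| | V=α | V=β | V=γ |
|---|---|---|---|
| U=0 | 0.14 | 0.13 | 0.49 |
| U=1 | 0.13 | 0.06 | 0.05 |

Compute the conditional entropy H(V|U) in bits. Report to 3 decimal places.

Marginals: p(U) = (0.7600, 0.2400), p(V) = (0.2700, 0.1900, 0.5400).
H(V|U) = Σ p(U) · H(V|U=·).
  U=0: p=0.7600, H(V|U=0) = 1.2936
  U=1: p=0.2400, H(V|U=1) = 1.4506
Weighted sum = 1.331 bits.

1.331 bits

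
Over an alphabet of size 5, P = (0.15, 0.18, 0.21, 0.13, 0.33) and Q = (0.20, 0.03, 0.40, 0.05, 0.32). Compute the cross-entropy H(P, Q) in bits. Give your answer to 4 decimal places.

H(P,Q) = −Σ p·log₂ q.
  −0.15·log₂(0.20) = 0.34829
  −0.18·log₂(0.03) = 0.91060
  −0.21·log₂(0.40) = 0.27760
  −0.13·log₂(0.05) = 0.56185
  −0.33·log₂(0.32) = 0.54247
H(P,Q) = 2.6408 bits.

2.6408 bits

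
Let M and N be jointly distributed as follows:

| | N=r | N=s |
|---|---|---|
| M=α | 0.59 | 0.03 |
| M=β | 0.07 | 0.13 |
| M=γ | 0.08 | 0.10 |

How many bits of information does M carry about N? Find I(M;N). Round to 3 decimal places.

Marginals: p(M) = (0.6200, 0.2000, 0.1800), p(N) = (0.7400, 0.2600).
I(M;N) = Σ p(x,y)·log₂[p(x,y)/(p(x)p(y))].
  (α,r): 0.59·log₂(1.2860) = 0.2141
  (α,s): 0.03·log₂(0.1861) = -0.0728
  (β,r): 0.07·log₂(0.4730) = -0.0756
  (β,s): 0.13·log₂(2.5000) = 0.1719
  (γ,r): 0.08·log₂(0.6006) = -0.0588
  (γ,s): 0.10·log₂(2.1368) = 0.1095
Sum = 0.288 bits.

0.288 bits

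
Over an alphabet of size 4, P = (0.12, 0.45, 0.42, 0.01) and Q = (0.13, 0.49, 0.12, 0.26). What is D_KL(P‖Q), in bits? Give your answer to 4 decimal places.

D(P‖Q) = Σ p·log₂(p/q).
  0.12·log₂(0.12/0.13) = -0.01386
  0.45·log₂(0.45/0.49) = -0.05529
  0.42·log₂(0.42/0.12) = 0.75909
  0.01·log₂(0.01/0.26) = -0.04700
D(P‖Q) = 0.6429 bits.

0.6429 bits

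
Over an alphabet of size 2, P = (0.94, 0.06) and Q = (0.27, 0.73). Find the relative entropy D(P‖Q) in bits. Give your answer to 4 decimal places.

1.4754 bits

D(P‖Q) = Σ p·log₂(p/q).
  0.94·log₂(0.94/0.27) = 1.69172
  0.06·log₂(0.06/0.73) = -0.21629
D(P‖Q) = 1.4754 bits.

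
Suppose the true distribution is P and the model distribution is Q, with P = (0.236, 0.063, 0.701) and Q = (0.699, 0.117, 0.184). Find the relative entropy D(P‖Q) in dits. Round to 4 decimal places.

D(P‖Q) = Σ p·log₁₀(p/q).
  0.236·log₁₀(0.236/0.699) = -0.11129
  0.063·log₁₀(0.063/0.117) = -0.01694
  0.701·log₁₀(0.701/0.184) = 0.40721
D(P‖Q) = 0.2790 dits.

0.2790 dits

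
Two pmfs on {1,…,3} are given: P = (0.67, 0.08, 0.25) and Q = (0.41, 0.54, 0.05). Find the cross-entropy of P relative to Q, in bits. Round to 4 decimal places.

H(P,Q) = −Σ p·log₂ q.
  −0.67·log₂(0.41) = 0.86182
  −0.08·log₂(0.54) = 0.07112
  −0.25·log₂(0.05) = 1.08048
H(P,Q) = 2.0134 bits.

2.0134 bits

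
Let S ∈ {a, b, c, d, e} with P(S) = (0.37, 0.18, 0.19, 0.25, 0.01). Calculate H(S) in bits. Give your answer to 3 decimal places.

1.998 bits

H(S) = −Σ p·log₂ p.
  −(0.37)·log₂(0.37) = 0.5307
  −(0.18)·log₂(0.18) = 0.4453
  −(0.19)·log₂(0.19) = 0.4552
  −(0.25)·log₂(0.25) = 0.5000
  −(0.01)·log₂(0.01) = 0.0664
Sum: 0.5307 + 0.4453 + 0.4552 + 0.5000 + 0.0664 = 1.998 bits.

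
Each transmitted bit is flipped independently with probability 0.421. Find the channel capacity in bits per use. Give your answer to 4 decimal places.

Binary symmetric channel: C = 1 − h₂(ε) where h₂ is the binary entropy function.
h₂(0.421) = −0.421·log₂0.421 − 0.579·log₂0.579 = 0.9819.
C = 1 − 0.9819 = 0.0181 bits per channel use.

0.0181 bits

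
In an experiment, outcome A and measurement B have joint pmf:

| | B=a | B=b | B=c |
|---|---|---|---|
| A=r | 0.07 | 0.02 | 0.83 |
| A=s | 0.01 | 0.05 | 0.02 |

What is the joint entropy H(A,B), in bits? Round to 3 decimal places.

1.000 bits

H(A,B) = −Σ p(x,y)·log₂ p(x,y) over all 6 cells.
  cell (r,a): −0.07·log₂0.07 = 0.2686
  cell (r,b): −0.02·log₂0.02 = 0.1129
  cell (r,c): −0.83·log₂0.83 = 0.2231
  cell (s,a): −0.01·log₂0.01 = 0.0664
  cell (s,b): −0.05·log₂0.05 = 0.2161
  cell (s,c): −0.02·log₂0.02 = 0.1129
Sum = 1.000 bits.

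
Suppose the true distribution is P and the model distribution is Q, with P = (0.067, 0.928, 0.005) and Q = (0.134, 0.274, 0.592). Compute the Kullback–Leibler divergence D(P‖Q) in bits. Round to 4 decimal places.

D(P‖Q) = Σ p·log₂(p/q).
  0.067·log₂(0.067/0.134) = -0.06700
  0.928·log₂(0.928/0.274) = 1.63323
  0.005·log₂(0.005/0.592) = -0.03444
D(P‖Q) = 1.5318 bits.

1.5318 bits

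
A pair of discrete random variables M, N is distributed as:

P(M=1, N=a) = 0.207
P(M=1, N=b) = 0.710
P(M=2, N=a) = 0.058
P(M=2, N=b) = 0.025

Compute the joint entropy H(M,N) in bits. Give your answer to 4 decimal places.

1.1925 bits

H(M,N) = −Σ p(x,y)·log₂ p(x,y) over all 4 cells.
  cell (1,a): −0.207·log₂0.207 = 0.47037
  cell (1,b): −0.710·log₂0.710 = 0.35082
  cell (2,a): −0.058·log₂0.058 = 0.23825
  cell (2,b): −0.025·log₂0.025 = 0.13305
Sum = 1.1925 bits.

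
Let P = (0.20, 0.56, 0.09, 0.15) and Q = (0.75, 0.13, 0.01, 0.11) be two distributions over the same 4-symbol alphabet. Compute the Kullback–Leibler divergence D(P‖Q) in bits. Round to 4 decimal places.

1.1509 bits

D(P‖Q) = Σ p·log₂(p/q).
  0.20·log₂(0.20/0.75) = -0.38138
  0.56·log₂(0.56/0.13) = 1.17987
  0.09·log₂(0.09/0.01) = 0.28529
  0.15·log₂(0.15/0.11) = 0.06712
D(P‖Q) = 1.1509 bits.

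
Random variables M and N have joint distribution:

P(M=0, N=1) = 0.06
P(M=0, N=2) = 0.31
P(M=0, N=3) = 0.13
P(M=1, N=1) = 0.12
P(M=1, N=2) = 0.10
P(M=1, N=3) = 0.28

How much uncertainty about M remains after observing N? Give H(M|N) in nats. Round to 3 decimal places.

Chain rule: H(M|N) = H(M,N) − H(N).
Marginals: p(M) = (0.5000, 0.5000), p(N) = (0.1800, 0.4100, 0.4100).
H(M,N) = 1.6382 nats; H(N) = 1.0398 nats.
H(M|N) = 1.6382 − 1.0398 = 0.598 nats.

0.598 nats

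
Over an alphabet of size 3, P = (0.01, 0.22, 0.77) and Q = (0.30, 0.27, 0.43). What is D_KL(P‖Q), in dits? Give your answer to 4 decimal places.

0.1605 dits

D(P‖Q) = Σ p·log₁₀(p/q).
  0.01·log₁₀(0.01/0.30) = -0.01477
  0.22·log₁₀(0.22/0.27) = -0.01957
  0.77·log₁₀(0.77/0.43) = 0.19483
D(P‖Q) = 0.1605 dits.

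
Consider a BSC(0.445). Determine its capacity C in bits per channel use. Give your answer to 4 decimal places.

0.0087 bits

Binary symmetric channel: C = 1 − h₂(ε) where h₂ is the binary entropy function.
h₂(0.445) = −0.445·log₂0.445 − 0.555·log₂0.555 = 0.9913.
C = 1 − 0.9913 = 0.0087 bits per channel use.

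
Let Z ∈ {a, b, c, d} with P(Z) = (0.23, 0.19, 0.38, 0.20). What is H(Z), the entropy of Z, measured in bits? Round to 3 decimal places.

1.938 bits

H(Z) = −Σ p·log₂ p.
  −(0.23)·log₂(0.23) = 0.4877
  −(0.19)·log₂(0.19) = 0.4552
  −(0.38)·log₂(0.38) = 0.5305
  −(0.20)·log₂(0.20) = 0.4644
Sum: 0.4877 + 0.4552 + 0.5305 + 0.4644 = 1.938 bits.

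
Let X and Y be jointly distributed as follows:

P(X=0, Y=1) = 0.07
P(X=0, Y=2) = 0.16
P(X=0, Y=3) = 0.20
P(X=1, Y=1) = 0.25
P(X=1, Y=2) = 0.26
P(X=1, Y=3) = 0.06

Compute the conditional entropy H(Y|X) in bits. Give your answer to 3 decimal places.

1.419 bits

Marginals: p(X) = (0.4300, 0.5700), p(Y) = (0.3200, 0.4200, 0.2600).
H(Y|X) = Σ p(X) · H(Y|X=·).
  X=0: p=0.4300, H(Y|X=0) = 1.4707
  X=1: p=0.5700, H(Y|X=1) = 1.3799
Weighted sum = 1.419 bits.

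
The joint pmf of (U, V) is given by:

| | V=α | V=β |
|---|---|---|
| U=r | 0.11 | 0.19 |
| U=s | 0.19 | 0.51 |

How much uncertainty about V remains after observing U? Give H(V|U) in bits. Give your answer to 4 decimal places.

Marginals: p(U) = (0.3000, 0.7000), p(V) = (0.3000, 0.7000).
H(V|U) = Σ p(U) · H(V|U=·).
  U=r: p=0.3000, H(V|U=r) = 0.9481
  U=s: p=0.7000, H(V|U=s) = 0.8435
Weighted sum = 0.8749 bits.

0.8749 bits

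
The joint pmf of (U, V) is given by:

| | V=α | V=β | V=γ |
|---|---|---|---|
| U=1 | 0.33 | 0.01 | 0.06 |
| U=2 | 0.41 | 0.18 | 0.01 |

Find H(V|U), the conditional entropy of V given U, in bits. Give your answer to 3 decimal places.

0.906 bits

Chain rule: H(V|U) = H(U,V) − H(U).
Marginals: p(U) = (0.4000, 0.6000), p(V) = (0.7400, 0.1900, 0.0700).
H(U,V) = 1.8769 bits; H(U) = 0.9710 bits.
H(V|U) = 1.8769 − 0.9710 = 0.906 bits.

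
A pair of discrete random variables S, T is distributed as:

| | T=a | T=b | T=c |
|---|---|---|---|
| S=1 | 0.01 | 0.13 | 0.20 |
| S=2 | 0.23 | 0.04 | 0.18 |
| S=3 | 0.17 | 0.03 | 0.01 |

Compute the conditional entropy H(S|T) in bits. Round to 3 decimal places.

Marginals: p(S) = (0.3400, 0.4500, 0.2100), p(T) = (0.4100, 0.2000, 0.3900).
H(S|T) = Σ p(T) · H(S|T=·).
  T=a: p=0.4100, H(S|T=a) = 1.1251
  T=b: p=0.2000, H(S|T=b) = 1.2789
  T=c: p=0.3900, H(S|T=c) = 1.1444
Weighted sum = 1.163 bits.

1.163 bits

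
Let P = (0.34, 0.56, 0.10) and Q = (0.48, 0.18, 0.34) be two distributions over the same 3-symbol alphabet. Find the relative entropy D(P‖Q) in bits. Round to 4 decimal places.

0.5713 bits

D(P‖Q) = Σ p·log₂(p/q).
  0.34·log₂(0.34/0.48) = -0.16915
  0.56·log₂(0.56/0.18) = 0.91696
  0.10·log₂(0.10/0.34) = -0.17655
D(P‖Q) = 0.5713 bits.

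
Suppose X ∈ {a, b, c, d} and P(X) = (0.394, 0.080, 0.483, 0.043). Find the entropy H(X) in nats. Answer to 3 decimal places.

H(X) = −Σ p·ln p.
  −(0.394)·ln(0.394) = 0.3670
  −(0.080)·ln(0.080) = 0.2021
  −(0.483)·ln(0.483) = 0.3515
  −(0.043)·ln(0.043) = 0.1353
Sum: 0.3670 + 0.2021 + 0.3515 + 0.1353 = 1.056 nats.

1.056 nats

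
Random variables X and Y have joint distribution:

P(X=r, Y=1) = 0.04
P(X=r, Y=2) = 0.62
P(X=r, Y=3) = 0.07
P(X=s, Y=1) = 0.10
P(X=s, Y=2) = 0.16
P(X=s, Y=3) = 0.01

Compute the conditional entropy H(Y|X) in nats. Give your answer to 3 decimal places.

Chain rule: H(Y|X) = H(X,Y) − H(X).
Marginals: p(X) = (0.7300, 0.2700), p(Y) = (0.1400, 0.7800, 0.0800).
H(X,Y) = 1.1808 nats; H(X) = 0.5833 nats.
H(Y|X) = 1.1808 − 0.5833 = 0.598 nats.

0.598 nats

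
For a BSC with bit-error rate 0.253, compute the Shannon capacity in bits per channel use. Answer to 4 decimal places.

0.1840 bits

Binary symmetric channel: C = 1 − h₂(ε) where h₂ is the binary entropy function.
h₂(0.253) = −0.253·log₂0.253 − 0.747·log₂0.747 = 0.8160.
C = 1 − 0.8160 = 0.1840 bits per channel use.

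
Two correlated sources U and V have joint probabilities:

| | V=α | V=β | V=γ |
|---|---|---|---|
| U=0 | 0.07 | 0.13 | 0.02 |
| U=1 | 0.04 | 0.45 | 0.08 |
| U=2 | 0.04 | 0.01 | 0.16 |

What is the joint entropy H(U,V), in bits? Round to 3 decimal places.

2.435 bits

H(U,V) = −Σ p(x,y)·log₂ p(x,y) over all 9 cells.
  cell (0,α): −0.07·log₂0.07 = 0.2686
  cell (0,β): −0.13·log₂0.13 = 0.3826
  cell (0,γ): −0.02·log₂0.02 = 0.1129
  cell (1,α): −0.04·log₂0.04 = 0.1858
  cell (1,β): −0.45·log₂0.45 = 0.5184
  cell (1,γ): −0.08·log₂0.08 = 0.2915
  cell (2,α): −0.04·log₂0.04 = 0.1858
  cell (2,β): −0.01·log₂0.01 = 0.0664
  cell (2,γ): −0.16·log₂0.16 = 0.4230
Sum = 2.435 bits.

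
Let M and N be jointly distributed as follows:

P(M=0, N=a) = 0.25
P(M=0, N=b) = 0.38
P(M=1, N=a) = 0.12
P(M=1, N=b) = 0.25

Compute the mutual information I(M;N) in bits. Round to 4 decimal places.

0.0038 bits

Marginals: p(M) = (0.6300, 0.3700), p(N) = (0.3700, 0.6300).
I(M;N) = Σ p(x,y)·log₂[p(x,y)/(p(x)p(y))].
  (0,a): 0.25·log₂(1.0725) = 0.02524
  (0,b): 0.38·log₂(0.9574) = -0.02385
  (1,a): 0.12·log₂(0.8766) = -0.02281
  (1,b): 0.25·log₂(1.0725) = 0.02524
Sum = 0.0038 bits.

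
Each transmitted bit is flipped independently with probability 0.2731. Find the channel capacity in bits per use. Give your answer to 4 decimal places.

0.1541 bits

Binary symmetric channel: C = 1 − h₂(ε) where h₂ is the binary entropy function.
h₂(0.2731) = −0.2731·log₂0.2731 − 0.7269·log₂0.7269 = 0.8459.
C = 1 − 0.8459 = 0.1541 bits per channel use.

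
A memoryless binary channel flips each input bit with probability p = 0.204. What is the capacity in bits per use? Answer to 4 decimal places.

Binary symmetric channel: C = 1 − h₂(ε) where h₂ is the binary entropy function.
h₂(0.204) = −0.204·log₂0.204 − 0.796·log₂0.796 = 0.7299.
C = 1 − 0.7299 = 0.2701 bits per channel use.

0.2701 bits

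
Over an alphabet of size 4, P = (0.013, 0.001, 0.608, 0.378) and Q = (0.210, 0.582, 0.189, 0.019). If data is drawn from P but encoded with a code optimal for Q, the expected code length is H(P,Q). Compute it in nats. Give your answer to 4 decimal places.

2.5319 nats

H(P,Q) = −Σ p·ln q.
  −0.013·ln(0.210) = 0.02029
  −0.001·ln(0.582) = 0.00054
  −0.608·ln(0.189) = 1.01293
  −0.378·ln(0.019) = 1.49813
H(P,Q) = 2.5319 nats.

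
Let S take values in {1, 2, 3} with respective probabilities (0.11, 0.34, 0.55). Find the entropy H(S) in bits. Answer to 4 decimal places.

1.3538 bits

H(S) = −Σ p·log₂ p.
  −(0.11)·log₂(0.11) = 0.35029
  −(0.34)·log₂(0.34) = 0.52917
  −(0.55)·log₂(0.55) = 0.47437
Sum: 0.35029 + 0.52917 + 0.47437 = 1.3538 bits.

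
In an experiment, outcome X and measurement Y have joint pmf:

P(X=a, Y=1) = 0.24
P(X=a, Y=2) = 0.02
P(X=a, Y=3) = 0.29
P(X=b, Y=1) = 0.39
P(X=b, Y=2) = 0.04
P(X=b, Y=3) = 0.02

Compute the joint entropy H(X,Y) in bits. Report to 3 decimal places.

H(X,Y) = −Σ p(x,y)·log₂ p(x,y) over all 6 cells.
  cell (a,1): −0.24·log₂0.24 = 0.4941
  cell (a,2): −0.02·log₂0.02 = 0.1129
  cell (a,3): −0.29·log₂0.29 = 0.5179
  cell (b,1): −0.39·log₂0.39 = 0.5298
  cell (b,2): −0.04·log₂0.04 = 0.1858
  cell (b,3): −0.02·log₂0.02 = 0.1129
Sum = 1.953 bits.

1.953 bits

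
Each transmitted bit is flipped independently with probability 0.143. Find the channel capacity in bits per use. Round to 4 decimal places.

0.4080 bits

Binary symmetric channel: C = 1 − h₂(ε) where h₂ is the binary entropy function.
h₂(0.143) = −0.143·log₂0.143 − 0.857·log₂0.857 = 0.5920.
C = 1 − 0.5920 = 0.4080 bits per channel use.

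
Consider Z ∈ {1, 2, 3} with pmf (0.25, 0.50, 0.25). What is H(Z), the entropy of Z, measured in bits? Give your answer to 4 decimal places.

H(Z) = −Σ p·log₂ p.
  −(0.25)·log₂(0.25) = 0.50000
  −(0.50)·log₂(0.50) = 0.50000
  −(0.25)·log₂(0.25) = 0.50000
Sum: 0.50000 + 0.50000 + 0.50000 = 1.5000 bits.

1.5000 bits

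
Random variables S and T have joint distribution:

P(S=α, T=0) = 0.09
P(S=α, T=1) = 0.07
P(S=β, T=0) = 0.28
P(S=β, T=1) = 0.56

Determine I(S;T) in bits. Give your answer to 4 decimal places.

0.0211 bits

Marginals: p(S) = (0.1600, 0.8400), p(T) = (0.3700, 0.6300).
I(S;T) = H(S) + H(T) − H(S,T).
H(S) = 0.6343, H(T) = 0.9507, H(S,T) = 1.5639.
I(S;T) = 0.6343 + 0.9507 − 1.5639 = 0.0211 bits.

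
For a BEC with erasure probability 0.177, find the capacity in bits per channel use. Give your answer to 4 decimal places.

0.8230 bits

Binary erasure channel: capacity C = 1 − ε.
C = 1 − 0.177 = 0.8230 bits per channel use.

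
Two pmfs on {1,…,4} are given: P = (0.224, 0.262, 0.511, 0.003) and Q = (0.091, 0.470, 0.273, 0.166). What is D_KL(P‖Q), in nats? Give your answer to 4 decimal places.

0.3570 nats

D(P‖Q) = Σ p·ln(p/q).
  0.224·ln(0.224/0.091) = 0.20178
  0.262·ln(0.262/0.470) = -0.15311
  0.511·ln(0.511/0.273) = 0.32034
  0.003·ln(0.003/0.166) = -0.01204
D(P‖Q) = 0.3570 nats.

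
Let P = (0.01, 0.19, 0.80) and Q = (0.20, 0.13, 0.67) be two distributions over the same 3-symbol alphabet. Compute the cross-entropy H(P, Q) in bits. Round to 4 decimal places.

H(P,Q) = −Σ p·log₂ q.
  −0.01·log₂(0.20) = 0.02322
  −0.19·log₂(0.13) = 0.55925
  −0.80·log₂(0.67) = 0.46221
H(P,Q) = 1.0447 bits.

1.0447 bits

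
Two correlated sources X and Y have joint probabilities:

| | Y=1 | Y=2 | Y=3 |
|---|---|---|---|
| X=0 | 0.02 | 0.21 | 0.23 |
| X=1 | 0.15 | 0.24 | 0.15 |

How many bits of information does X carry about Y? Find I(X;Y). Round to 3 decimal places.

0.090 bits

Marginals: p(X) = (0.4600, 0.5400), p(Y) = (0.1700, 0.4500, 0.3800).
I(X;Y) = H(X) + H(Y) − H(X,Y).
H(X) = 0.9954, H(Y) = 1.4834, H(X,Y) = 2.3886.
I(X;Y) = 0.9954 + 1.4834 − 2.3886 = 0.090 bits.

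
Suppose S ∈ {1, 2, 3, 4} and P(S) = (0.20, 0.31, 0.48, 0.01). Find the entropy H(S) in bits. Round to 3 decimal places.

H(S) = −Σ p·log₂ p.
  −(0.20)·log₂(0.20) = 0.4644
  −(0.31)·log₂(0.31) = 0.5238
  −(0.48)·log₂(0.48) = 0.5083
  −(0.01)·log₂(0.01) = 0.0664
Sum: 0.4644 + 0.5238 + 0.5083 + 0.0664 = 1.563 bits.

1.563 bits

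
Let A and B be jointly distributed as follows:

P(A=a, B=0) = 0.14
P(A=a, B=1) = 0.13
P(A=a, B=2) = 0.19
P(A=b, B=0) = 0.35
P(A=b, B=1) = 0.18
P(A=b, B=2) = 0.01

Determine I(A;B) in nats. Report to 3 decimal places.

Marginals: p(A) = (0.4600, 0.5400), p(B) = (0.4900, 0.3100, 0.2000).
I(A;B) = Σ p(x,y)·ln[p(x,y)/(p(x)p(y))].
  (a,0): 0.14·ln(0.6211) = -0.0667
  (a,1): 0.13·ln(0.9116) = -0.0120
  (a,2): 0.19·ln(2.0652) = 0.1378
  (b,0): 0.35·ln(1.3228) = 0.0979
  (b,1): 0.18·ln(1.0753) = 0.0131
  (b,2): 0.01·ln(0.0926) = -0.0238
Sum = 0.146 nats.

0.146 nats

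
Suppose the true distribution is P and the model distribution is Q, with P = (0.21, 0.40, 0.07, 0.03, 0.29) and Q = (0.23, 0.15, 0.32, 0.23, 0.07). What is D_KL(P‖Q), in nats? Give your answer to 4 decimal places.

0.6179 nats

D(P‖Q) = Σ p·ln(p/q).
  0.21·ln(0.21/0.23) = -0.01910
  0.40·ln(0.40/0.15) = 0.39233
  0.07·ln(0.07/0.32) = -0.10639
  0.03·ln(0.03/0.23) = -0.06111
  0.29·ln(0.29/0.07) = 0.41220
D(P‖Q) = 0.6179 nats.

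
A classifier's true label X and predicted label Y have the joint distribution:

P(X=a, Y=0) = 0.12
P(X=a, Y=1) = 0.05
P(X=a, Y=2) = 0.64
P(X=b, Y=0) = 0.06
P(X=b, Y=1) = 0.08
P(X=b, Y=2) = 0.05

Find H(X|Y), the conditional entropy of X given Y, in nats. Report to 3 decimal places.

Marginals: p(X) = (0.8100, 0.1900), p(Y) = (0.1800, 0.1300, 0.6900).
H(X|Y) = Σ p(Y) · H(X|Y=·).
  Y=0: p=0.1800, H(X|Y=0) = 0.6365
  Y=1: p=0.1300, H(X|Y=1) = 0.6663
  Y=2: p=0.6900, H(X|Y=2) = 0.2600
Weighted sum = 0.381 nats.

0.381 nats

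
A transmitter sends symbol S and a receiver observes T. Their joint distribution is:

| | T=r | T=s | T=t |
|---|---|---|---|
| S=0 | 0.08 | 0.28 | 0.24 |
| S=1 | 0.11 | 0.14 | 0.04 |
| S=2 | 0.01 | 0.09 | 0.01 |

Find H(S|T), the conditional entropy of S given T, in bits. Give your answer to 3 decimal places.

Marginals: p(S) = (0.6000, 0.2900, 0.1100), p(T) = (0.2000, 0.5100, 0.2900).
H(S|T) = Σ p(T) · H(S|T=·).
  T=r: p=0.2000, H(S|T=r) = 1.2192
  T=s: p=0.5100, H(S|T=s) = 1.4285
  T=t: p=0.2900, H(S|T=t) = 0.7877
Weighted sum = 1.201 bits.

1.201 bits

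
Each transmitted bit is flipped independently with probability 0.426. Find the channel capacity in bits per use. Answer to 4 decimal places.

0.0159 bits

Binary symmetric channel: C = 1 − h₂(ε) where h₂ is the binary entropy function.
h₂(0.426) = −0.426·log₂0.426 − 0.574·log₂0.574 = 0.9841.
C = 1 − 0.9841 = 0.0159 bits per channel use.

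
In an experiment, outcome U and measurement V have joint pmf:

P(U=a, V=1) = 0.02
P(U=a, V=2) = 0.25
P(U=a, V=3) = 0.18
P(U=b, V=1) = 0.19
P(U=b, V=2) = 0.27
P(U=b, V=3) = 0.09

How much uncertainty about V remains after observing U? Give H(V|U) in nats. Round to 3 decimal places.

Chain rule: H(V|U) = H(U,V) − H(U).
Marginals: p(U) = (0.4500, 0.5500), p(V) = (0.2100, 0.5200, 0.2700).
H(U,V) = 1.6193 nats; H(U) = 0.6881 nats.
H(V|U) = 1.6193 − 0.6881 = 0.931 nats.

0.931 nats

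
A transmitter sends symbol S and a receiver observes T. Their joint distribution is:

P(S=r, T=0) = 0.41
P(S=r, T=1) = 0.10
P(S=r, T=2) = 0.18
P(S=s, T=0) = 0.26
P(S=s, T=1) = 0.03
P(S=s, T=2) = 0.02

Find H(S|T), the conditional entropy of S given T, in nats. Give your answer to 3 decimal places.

0.583 nats

Chain rule: H(S|T) = H(S,T) − H(T).
Marginals: p(S) = (0.6900, 0.3100), p(T) = (0.6700, 0.1300, 0.2000).
H(S,T) = 1.4382 nats; H(T) = 0.8554 nats.
H(S|T) = 1.4382 − 0.8554 = 0.583 nats.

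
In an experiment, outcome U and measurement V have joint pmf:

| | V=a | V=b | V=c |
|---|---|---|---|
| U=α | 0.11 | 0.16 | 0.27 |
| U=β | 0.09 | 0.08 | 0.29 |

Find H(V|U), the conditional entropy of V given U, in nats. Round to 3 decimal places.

0.977 nats

Marginals: p(U) = (0.5400, 0.4600), p(V) = (0.2000, 0.2400, 0.5600).
H(V|U) = Σ p(U) · H(V|U=·).
  U=α: p=0.5400, H(V|U=α) = 1.0311
  U=β: p=0.4600, H(V|U=β) = 0.9142
Weighted sum = 0.977 nats.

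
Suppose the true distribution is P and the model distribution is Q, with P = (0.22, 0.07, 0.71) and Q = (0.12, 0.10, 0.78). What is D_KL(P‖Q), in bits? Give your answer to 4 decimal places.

D(P‖Q) = Σ p·log₂(p/q).
  0.22·log₂(0.22/0.12) = 0.19238
  0.07·log₂(0.07/0.10) = -0.03602
  0.71·log₂(0.71/0.78) = -0.09632
D(P‖Q) = 0.0600 bits.

0.0600 bits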